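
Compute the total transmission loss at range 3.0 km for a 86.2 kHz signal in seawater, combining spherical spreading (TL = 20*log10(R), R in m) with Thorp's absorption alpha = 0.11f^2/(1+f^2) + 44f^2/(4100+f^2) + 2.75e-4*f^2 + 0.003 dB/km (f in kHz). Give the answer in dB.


161.07 dB


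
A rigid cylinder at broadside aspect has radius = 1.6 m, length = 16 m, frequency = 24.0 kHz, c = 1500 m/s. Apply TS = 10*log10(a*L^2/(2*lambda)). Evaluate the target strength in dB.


lambda = 1500/24000 = 0.0625 m
TS = 10*log10(1.6*16^2/(2*0.0625)) = 35.15

35.15 dB


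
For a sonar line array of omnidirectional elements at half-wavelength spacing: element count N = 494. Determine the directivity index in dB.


DI = 10*log10(494) = 26.94

26.94 dB


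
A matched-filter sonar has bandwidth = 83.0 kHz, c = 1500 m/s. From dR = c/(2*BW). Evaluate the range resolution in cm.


dR = c/(2*BW) = 1500 / (2 * 83.0e3) = 0.009 m = 0.9 cm

0.9 cm


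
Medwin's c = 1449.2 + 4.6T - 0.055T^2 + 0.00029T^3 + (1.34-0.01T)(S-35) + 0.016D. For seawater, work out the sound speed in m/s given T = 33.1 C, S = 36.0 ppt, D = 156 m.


1555.22 m/s


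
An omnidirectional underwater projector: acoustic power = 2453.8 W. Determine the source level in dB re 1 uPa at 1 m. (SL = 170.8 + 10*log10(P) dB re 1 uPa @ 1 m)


SL = 170.8 + 10*log10(2453.8) = 170.8 + 33.9 = 204.7

204.7 dB


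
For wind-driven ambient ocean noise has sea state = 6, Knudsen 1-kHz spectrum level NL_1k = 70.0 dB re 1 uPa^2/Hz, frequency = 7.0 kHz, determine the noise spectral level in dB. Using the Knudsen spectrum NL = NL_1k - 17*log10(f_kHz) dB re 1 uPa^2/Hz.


NL = NL_1k - 17*log10(f_kHz) = 70.0 - 17*log10(7.0) = 70.0 - (14.37) = 55.63

55.63 dB


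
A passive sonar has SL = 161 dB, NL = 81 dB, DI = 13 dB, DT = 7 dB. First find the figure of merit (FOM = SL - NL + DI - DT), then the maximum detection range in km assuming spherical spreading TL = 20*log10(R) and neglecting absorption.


Step 1: FOM = SL - NL + DI - DT = 161 - 81 + 13 - 7 = 86 dB
Step 2: at max range FOM = TL = 20*log10(R), so R = 10^(86/20) = 19952.62 m = 19.95 km

19.95 km


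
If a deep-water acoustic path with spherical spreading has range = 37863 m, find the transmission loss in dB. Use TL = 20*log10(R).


TL = 20*log10(37863) = 91.56

91.56 dB


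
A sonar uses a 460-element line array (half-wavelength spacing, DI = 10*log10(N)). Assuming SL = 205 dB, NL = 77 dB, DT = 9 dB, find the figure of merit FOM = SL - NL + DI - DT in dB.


145.63 dB


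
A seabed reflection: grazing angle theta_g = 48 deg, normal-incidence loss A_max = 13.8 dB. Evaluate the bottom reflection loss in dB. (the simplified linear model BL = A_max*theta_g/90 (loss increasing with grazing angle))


BL = A_max * theta_g / 90 = 13.8 * 48 / 90 = 7.36

7.36 dB


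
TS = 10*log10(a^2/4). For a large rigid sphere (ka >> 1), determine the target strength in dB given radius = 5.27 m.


TS = 10*log10(5.27^2 / 4) = 10*log10(6.943225) = 8.42

8.42 dB


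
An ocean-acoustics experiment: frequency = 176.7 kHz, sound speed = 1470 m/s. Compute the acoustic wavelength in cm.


0.83 cm


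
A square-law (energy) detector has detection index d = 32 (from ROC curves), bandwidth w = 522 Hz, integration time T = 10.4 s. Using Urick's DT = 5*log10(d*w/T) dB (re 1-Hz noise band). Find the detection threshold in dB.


16.03 dB


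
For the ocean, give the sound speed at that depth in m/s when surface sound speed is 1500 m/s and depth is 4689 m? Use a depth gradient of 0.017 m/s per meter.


c = 1500 + 0.017 * 4689 = 1579.713

1579.713 m/s


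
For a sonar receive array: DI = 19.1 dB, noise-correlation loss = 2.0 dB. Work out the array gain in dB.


AG = DI - L_corr = 19.1 - 2.0 = 17.1

17.1 dB


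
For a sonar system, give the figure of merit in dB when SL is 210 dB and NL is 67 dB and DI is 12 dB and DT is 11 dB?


144 dB


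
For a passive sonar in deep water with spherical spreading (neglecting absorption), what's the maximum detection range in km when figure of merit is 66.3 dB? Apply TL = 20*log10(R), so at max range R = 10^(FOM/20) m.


At max range FOM = TL, so 20*log10(R) = 66.3
R = 10^(66.3/20) = 2065.38 m = 2.07 km

2.07 km


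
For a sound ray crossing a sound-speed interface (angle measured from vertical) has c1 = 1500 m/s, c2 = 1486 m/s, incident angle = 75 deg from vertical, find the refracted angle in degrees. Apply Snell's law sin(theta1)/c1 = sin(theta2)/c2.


sin(theta2) = (c2/c1)*sin(theta1) = (1486/1500)*sin(75 deg) = 0.95691
theta2 = arcsin(0.95691) = 73.12

73.12 deg


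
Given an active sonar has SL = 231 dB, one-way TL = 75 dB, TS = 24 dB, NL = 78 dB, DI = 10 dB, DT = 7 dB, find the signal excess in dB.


SE = SL - 2*TL + TS - NL + DI - DT = 231 - 2*75 + (24) - 78 + 10 - 7 = 30

30 dB


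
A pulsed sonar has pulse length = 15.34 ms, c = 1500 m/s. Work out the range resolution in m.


11.505 m


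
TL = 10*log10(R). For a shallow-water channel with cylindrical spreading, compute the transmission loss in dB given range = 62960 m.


TL = 10*log10(62960) = 47.99

47.99 dB


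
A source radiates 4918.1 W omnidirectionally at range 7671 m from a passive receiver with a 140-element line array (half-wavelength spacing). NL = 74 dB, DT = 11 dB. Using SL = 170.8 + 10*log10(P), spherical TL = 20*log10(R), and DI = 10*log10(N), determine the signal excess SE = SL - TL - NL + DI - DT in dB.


66.48 dB


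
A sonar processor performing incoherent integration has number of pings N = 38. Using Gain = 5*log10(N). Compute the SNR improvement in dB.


Gain = 5*log10(38) = 7.9

7.9 dB


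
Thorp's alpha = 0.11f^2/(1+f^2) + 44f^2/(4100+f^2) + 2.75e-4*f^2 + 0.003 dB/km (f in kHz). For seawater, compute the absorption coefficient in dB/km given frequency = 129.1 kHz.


40.009 dB/km


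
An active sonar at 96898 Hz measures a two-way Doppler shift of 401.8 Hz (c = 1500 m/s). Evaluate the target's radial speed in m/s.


From fd = 2*f*v/c, v = c*fd/(2*f) = 1500 * 401.8 / (2*96898) = 3.11

3.11 m/s


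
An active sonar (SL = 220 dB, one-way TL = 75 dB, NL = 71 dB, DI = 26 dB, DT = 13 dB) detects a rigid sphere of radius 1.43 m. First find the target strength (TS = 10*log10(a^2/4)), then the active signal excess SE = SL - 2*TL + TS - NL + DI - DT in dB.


Step 1: TS = 10*log10(1.43^2/4) = -2.91 dB
Step 2: SE = SL - 2*TL + TS - NL + DI - DT = 220 - 2*75 + (-2.91) - 71 + 26 - 13 = 9.09

9.09 dB


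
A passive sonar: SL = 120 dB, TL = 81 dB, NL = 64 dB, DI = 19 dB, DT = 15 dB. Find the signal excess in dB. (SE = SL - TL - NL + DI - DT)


-21 dB


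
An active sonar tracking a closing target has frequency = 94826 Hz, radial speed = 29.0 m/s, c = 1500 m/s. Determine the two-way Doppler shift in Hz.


3666.61 Hz


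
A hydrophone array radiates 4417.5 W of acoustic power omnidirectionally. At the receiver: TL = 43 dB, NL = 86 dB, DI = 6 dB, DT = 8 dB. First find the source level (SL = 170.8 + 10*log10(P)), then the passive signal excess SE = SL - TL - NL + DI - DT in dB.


Step 1: SL = 170.8 + 10*log10(4417.5) = 207.25 dB
Step 2: SE = SL - TL - NL + DI - DT = 207.25 - 43 - 86 + 6 - 8 = 76.25

76.25 dB


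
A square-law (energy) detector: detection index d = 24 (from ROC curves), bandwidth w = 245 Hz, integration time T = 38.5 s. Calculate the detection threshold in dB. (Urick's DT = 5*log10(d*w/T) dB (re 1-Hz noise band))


DT = 5*log10(d*w/T) = 5*log10(24 * 245 / 38.5) = 5*log10(152.73) = 10.92

10.92 dB


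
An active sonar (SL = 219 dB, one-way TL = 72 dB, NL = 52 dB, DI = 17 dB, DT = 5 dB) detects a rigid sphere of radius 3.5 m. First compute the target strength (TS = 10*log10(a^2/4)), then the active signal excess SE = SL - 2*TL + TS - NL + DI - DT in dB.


Step 1: TS = 10*log10(3.5^2/4) = 4.86 dB
Step 2: SE = SL - 2*TL + TS - NL + DI - DT = 219 - 2*72 + (4.86) - 52 + 17 - 5 = 39.86

39.86 dB


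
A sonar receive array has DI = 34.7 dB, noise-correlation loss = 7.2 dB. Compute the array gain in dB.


AG = DI - L_corr = 34.7 - 7.2 = 27.5

27.5 dB


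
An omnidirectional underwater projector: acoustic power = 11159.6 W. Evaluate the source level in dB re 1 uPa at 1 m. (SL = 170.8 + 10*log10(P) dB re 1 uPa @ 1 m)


211.28 dB


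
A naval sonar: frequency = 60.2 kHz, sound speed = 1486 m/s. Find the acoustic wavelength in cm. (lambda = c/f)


2.47 cm


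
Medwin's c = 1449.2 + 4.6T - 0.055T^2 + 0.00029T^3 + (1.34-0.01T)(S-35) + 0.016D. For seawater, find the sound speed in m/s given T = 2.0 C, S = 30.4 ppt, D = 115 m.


1453.95 m/s


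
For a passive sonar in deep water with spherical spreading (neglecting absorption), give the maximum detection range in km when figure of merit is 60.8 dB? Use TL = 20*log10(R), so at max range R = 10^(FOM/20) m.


At max range FOM = TL, so 20*log10(R) = 60.8
R = 10^(60.8/20) = 1096.48 m = 1.1 km

1.1 km


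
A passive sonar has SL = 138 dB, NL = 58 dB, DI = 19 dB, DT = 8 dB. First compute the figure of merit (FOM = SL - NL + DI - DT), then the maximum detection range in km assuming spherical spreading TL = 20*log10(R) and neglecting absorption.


Step 1: FOM = SL - NL + DI - DT = 138 - 58 + 19 - 8 = 91 dB
Step 2: at max range FOM = TL = 20*log10(R), so R = 10^(91/20) = 35481.34 m = 35.48 km

35.48 km


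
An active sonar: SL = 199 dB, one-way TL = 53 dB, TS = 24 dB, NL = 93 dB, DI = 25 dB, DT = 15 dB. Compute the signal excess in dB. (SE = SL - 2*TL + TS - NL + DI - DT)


SE = SL - 2*TL + TS - NL + DI - DT = 199 - 2*53 + (24) - 93 + 25 - 15 = 34

34 dB


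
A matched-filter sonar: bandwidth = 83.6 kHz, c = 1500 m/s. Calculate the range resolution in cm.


dR = c/(2*BW) = 1500 / (2 * 83.6e3) = 0.009 m = 0.9 cm

0.9 cm


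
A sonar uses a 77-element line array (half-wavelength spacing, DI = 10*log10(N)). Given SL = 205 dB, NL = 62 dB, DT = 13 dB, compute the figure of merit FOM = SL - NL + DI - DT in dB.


Step 1: DI = 10*log10(77) = 18.86 dB
Step 2: FOM = SL - NL + DI - DT = 205 - 62 + 18.86 - 13 = 148.86

148.86 dB


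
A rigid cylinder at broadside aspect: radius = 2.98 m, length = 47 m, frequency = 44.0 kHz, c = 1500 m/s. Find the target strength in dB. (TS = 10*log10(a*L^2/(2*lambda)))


49.85 dB


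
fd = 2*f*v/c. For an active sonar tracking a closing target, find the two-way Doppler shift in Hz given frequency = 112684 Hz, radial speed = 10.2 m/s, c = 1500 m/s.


1532.5 Hz


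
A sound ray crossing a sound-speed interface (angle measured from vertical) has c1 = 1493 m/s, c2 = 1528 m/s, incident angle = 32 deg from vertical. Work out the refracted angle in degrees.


sin(theta2) = (c2/c1)*sin(theta1) = (1528/1493)*sin(32 deg) = 0.54234
theta2 = arcsin(0.54234) = 32.84

32.84 deg


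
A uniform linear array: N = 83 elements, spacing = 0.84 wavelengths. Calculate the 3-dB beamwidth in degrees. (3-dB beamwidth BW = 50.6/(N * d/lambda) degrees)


BW = 50.6 / (83 * 0.84) = 50.6 / 69.72 = 0.73

0.73 deg


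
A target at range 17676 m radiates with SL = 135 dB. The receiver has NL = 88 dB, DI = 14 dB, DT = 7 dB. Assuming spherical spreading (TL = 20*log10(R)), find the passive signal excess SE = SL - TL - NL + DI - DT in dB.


Step 1: TL = 20*log10(17676) = 84.95 dB
Step 2: SE = 135 - 84.95 - 88 + 14 - 7 = -30.95

-30.95 dB


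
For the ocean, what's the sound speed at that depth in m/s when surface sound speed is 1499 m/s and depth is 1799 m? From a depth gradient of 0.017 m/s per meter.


1529.583 m/s


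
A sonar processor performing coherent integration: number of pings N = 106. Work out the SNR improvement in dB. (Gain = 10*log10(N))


20.25 dB


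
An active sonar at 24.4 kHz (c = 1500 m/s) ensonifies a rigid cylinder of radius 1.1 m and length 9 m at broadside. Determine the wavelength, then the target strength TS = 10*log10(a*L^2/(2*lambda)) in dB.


Step 1: lambda = c/f = 1500/24400 = 0.06148 m
Step 2: TS = 10*log10(a*L^2/(2*lambda)) = 10*log10(1.1*9^2/(2*0.06148)) = 28.6

28.6 dB


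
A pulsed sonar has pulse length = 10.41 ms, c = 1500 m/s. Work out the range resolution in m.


dR = c*tau/2 = 1500 * 10.41e-3 / 2 = 7.8075

7.8075 m


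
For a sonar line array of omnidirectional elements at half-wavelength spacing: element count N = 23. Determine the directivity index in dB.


DI = 10*log10(23) = 13.62

13.62 dB


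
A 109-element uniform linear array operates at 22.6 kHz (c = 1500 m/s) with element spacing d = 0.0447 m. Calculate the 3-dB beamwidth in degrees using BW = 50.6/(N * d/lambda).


0.69 deg


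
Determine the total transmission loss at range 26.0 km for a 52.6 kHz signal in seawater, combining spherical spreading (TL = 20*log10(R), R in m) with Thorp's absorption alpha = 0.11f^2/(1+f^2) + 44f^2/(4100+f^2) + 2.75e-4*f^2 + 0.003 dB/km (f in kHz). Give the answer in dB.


Step 1 (Thorp): alpha = 0.11*2766.76/(1+2766.76) + 44*2766.76/(4100+2766.76) + 2.75e-4*2766.76 + 0.003 = 18.6023 dB/km
Step 2: TL_spread = 20*log10(26000) = 88.3 dB
Step 3: TL_abs = alpha*R = 18.6023 * 26.0 = 483.66 dB
Step 4: TL_total = 88.3 + 483.66 = 571.96

571.96 dB


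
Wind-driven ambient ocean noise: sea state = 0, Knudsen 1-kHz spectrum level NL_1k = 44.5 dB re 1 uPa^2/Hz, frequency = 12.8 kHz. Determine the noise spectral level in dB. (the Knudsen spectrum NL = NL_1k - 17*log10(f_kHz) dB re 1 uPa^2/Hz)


NL = NL_1k - 17*log10(f_kHz) = 44.5 - 17*log10(12.8) = 44.5 - (18.82) = 25.68

25.68 dB


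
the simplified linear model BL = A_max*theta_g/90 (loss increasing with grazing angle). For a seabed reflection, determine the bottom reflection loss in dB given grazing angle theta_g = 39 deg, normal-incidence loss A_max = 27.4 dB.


BL = A_max * theta_g / 90 = 27.4 * 39 / 90 = 11.87

11.87 dB


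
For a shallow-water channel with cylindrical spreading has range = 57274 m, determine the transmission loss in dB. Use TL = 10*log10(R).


TL = 10*log10(57274) = 47.58

47.58 dB


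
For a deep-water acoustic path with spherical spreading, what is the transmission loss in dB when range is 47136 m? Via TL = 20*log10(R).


TL = 20*log10(47136) = 93.47

93.47 dB


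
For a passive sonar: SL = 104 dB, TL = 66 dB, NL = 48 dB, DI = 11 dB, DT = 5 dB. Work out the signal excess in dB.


-4 dB


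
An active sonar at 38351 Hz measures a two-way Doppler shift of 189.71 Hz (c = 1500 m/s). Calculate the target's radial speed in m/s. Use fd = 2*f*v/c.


3.71 m/s


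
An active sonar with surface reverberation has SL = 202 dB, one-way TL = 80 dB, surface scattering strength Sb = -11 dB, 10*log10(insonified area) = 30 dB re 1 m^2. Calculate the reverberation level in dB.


61 dB


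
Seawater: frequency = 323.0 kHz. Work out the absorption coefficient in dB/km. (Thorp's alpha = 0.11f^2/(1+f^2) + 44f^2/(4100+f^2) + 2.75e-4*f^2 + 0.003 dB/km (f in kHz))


f^2 = 104329.0
alpha = 0.11*104329.0/(1+104329.0) + 44*104329.0/(4100+104329.0) + 2.75e-4*104329.0 + 0.003 = 71.14

71.14 dB/km


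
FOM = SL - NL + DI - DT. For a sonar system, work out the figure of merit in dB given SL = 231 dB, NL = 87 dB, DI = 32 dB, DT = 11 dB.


FOM = SL - NL + DI - DT = 231 - 87 + 32 - 11 = 165

165 dB


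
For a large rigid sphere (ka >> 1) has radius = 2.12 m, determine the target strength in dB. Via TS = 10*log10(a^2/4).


TS = 10*log10(2.12^2 / 4) = 10*log10(1.1236) = 0.51

0.51 dB


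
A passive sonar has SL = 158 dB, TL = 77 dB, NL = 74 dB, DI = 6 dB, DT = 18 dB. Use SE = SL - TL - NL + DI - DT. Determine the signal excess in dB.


SE = SL - TL - NL + DI - DT = 158 - 77 - 74 + 6 - 18 = -5

-5 dB


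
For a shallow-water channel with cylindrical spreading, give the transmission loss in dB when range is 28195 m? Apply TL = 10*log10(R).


TL = 10*log10(28195) = 44.5

44.5 dB


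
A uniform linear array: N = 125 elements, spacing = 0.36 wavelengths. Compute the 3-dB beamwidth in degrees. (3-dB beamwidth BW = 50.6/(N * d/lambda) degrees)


BW = 50.6 / (125 * 0.36) = 50.6 / 45.0 = 1.12

1.12 deg


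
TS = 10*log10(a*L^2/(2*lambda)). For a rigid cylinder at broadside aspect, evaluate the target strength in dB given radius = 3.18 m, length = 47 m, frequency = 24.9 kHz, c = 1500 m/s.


lambda = 1500/24900 = 0.06024 m
TS = 10*log10(3.18*47^2/(2*0.06024)) = 47.66

47.66 dB


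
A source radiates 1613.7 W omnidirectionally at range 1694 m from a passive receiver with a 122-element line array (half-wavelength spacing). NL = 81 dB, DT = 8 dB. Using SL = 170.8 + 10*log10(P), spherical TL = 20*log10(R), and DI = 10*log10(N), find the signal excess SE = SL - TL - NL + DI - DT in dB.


Step 1: SL = 170.8 + 10*log10(1613.7) = 202.88 dB
Step 2: TL = 20*log10(1694) = 64.58 dB
Step 3: DI = 10*log10(122) = 20.86 dB
Step 4: SE = SL - TL - NL + DI - DT = 202.88 - 64.58 - 81 + 20.86 - 8 = 70.16

70.16 dB


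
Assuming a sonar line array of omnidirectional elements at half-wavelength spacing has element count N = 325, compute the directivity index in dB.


25.12 dB


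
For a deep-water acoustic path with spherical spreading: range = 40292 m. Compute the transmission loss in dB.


TL = 20*log10(40292) = 92.1

92.1 dB


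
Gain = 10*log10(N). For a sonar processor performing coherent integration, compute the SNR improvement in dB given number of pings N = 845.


Gain = 10*log10(845) = 29.27

29.27 dB


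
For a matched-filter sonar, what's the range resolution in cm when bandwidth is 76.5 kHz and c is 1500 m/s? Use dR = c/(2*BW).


dR = c/(2*BW) = 1500 / (2 * 76.5e3) = 0.0098 m = 0.98 cm

0.98 cm


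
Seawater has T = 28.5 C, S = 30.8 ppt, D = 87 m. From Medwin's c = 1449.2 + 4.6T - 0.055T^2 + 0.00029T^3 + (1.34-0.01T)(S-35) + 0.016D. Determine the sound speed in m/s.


1539.3 m/s


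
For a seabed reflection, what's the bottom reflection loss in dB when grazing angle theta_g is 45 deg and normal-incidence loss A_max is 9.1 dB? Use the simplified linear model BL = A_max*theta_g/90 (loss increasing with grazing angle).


BL = A_max * theta_g / 90 = 9.1 * 45 / 90 = 4.55

4.55 dB


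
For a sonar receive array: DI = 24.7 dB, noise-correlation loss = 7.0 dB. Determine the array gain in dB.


AG = DI - L_corr = 24.7 - 7.0 = 17.7

17.7 dB


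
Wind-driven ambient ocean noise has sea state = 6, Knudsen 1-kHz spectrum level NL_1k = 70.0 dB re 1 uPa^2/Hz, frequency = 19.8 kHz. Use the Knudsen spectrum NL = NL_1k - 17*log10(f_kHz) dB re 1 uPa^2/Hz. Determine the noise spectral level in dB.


47.96 dB


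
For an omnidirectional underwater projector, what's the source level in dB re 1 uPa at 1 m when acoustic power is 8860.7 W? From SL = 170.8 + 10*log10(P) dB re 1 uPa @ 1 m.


SL = 170.8 + 10*log10(8860.7) = 170.8 + 39.47 = 210.27

210.27 dB


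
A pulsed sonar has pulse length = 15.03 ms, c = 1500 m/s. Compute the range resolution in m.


dR = c*tau/2 = 1500 * 15.03e-3 / 2 = 11.2725

11.2725 m


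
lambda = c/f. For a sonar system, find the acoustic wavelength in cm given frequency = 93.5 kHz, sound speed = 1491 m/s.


lambda = c/f = 1491 / 93500 = 0.0159 m = 1.59 cm

1.59 cm


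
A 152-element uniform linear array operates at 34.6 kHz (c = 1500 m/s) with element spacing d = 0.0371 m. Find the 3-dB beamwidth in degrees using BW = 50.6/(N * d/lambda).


Step 1: lambda = 1500/34600 = 0.04335 m
Step 2: d/lambda = 0.0371/0.04335 = 0.8558
Step 3: BW = 50.6/(N * d/lambda) = 50.6/(152 * 0.8558) = 0.39

0.39 deg


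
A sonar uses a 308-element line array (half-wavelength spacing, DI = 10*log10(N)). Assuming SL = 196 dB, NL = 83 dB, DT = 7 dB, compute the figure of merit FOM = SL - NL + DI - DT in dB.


Step 1: DI = 10*log10(308) = 24.89 dB
Step 2: FOM = SL - NL + DI - DT = 196 - 83 + 24.89 - 7 = 130.89

130.89 dB


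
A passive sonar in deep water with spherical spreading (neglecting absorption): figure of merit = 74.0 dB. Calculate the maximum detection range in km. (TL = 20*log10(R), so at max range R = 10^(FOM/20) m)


5.01 km


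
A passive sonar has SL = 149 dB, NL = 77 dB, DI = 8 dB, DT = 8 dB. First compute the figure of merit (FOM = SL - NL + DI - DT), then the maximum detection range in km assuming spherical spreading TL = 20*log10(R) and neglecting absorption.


Step 1: FOM = SL - NL + DI - DT = 149 - 77 + 8 - 8 = 72 dB
Step 2: at max range FOM = TL = 20*log10(R), so R = 10^(72/20) = 3981.07 m = 3.98 km

3.98 km


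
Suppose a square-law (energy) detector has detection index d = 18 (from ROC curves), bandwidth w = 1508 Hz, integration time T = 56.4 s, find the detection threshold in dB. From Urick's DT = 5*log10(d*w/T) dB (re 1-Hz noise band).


DT = 5*log10(d*w/T) = 5*log10(18 * 1508 / 56.4) = 5*log10(481.28) = 13.41

13.41 dB


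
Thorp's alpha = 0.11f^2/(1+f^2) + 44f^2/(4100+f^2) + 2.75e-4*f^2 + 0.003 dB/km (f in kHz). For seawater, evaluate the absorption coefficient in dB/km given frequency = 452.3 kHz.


99.507 dB/km


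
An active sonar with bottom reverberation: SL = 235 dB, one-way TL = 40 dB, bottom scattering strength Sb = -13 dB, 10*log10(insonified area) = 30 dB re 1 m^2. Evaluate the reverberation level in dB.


RL = SL - 2*TL + Sb + 10*log10(A) = 235 - 2*40 + (-13) + 30 = 172

172 dB


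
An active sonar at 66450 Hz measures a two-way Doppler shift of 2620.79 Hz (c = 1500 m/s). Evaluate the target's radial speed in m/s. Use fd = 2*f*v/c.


From fd = 2*f*v/c, v = c*fd/(2*f) = 1500 * 2620.79 / (2*66450) = 29.58

29.58 m/s


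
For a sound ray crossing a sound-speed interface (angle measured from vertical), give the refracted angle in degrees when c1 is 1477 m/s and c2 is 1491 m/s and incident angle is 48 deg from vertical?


48.61 deg


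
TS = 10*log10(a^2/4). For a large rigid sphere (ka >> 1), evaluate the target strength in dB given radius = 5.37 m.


TS = 10*log10(5.37^2 / 4) = 10*log10(7.209225) = 8.58

8.58 dB


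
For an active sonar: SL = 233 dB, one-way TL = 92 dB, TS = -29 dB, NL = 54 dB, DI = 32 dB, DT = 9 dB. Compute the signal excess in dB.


SE = SL - 2*TL + TS - NL + DI - DT = 233 - 2*92 + (-29) - 54 + 32 - 9 = -11

-11 dB


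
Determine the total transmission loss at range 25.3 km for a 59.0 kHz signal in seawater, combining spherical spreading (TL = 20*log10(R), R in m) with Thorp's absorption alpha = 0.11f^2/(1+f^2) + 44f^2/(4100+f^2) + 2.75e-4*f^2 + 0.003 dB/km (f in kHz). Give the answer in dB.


Step 1 (Thorp): alpha = 0.11*3481.0/(1+3481.0) + 44*3481.0/(4100+3481.0) + 2.75e-4*3481.0 + 0.003 = 21.2739 dB/km
Step 2: TL_spread = 20*log10(25300) = 88.06 dB
Step 3: TL_abs = alpha*R = 21.2739 * 25.3 = 538.23 dB
Step 4: TL_total = 88.06 + 538.23 = 626.29

626.29 dB


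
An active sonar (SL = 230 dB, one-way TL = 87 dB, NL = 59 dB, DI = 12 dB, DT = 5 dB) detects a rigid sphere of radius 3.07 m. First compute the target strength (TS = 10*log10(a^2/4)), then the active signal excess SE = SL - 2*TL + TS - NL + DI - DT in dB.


Step 1: TS = 10*log10(3.07^2/4) = 3.72 dB
Step 2: SE = SL - 2*TL + TS - NL + DI - DT = 230 - 2*87 + (3.72) - 59 + 12 - 5 = 7.72

7.72 dB


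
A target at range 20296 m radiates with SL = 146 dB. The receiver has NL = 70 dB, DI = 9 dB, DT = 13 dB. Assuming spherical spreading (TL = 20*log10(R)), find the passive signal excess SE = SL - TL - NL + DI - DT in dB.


-14.15 dB


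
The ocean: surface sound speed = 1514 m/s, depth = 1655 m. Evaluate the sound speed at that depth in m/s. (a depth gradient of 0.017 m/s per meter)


c = 1514 + 0.017 * 1655 = 1542.135

1542.135 m/s


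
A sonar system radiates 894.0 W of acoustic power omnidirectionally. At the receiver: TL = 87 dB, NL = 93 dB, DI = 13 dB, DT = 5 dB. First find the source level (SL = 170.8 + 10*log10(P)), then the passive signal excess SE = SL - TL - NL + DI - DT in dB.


Step 1: SL = 170.8 + 10*log10(894.0) = 200.31 dB
Step 2: SE = SL - TL - NL + DI - DT = 200.31 - 87 - 93 + 13 - 5 = 28.31

28.31 dB


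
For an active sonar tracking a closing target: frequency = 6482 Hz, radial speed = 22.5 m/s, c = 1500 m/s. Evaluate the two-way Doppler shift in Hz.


fd = 2*f*v/c = 2 * 6482 * 22.5 / 1500 = 194.46

194.46 Hz


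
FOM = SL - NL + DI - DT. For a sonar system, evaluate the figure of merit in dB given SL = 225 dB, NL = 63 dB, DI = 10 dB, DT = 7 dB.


FOM = SL - NL + DI - DT = 225 - 63 + 10 - 7 = 165

165 dB


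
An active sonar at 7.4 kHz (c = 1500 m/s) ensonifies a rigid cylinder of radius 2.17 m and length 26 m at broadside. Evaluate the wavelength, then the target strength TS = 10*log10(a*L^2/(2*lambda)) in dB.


Step 1: lambda = c/f = 1500/7400 = 0.2027 m
Step 2: TS = 10*log10(a*L^2/(2*lambda)) = 10*log10(2.17*26^2/(2*0.2027)) = 35.59

35.59 dB


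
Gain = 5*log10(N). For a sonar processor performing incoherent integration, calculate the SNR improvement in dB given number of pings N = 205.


Gain = 5*log10(205) = 11.56

11.56 dB


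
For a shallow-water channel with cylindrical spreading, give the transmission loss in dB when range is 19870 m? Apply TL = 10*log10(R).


TL = 10*log10(19870) = 42.98

42.98 dB


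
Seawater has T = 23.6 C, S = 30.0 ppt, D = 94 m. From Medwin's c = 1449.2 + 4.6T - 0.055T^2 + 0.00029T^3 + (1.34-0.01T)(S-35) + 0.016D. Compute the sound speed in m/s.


c = 1449.2 + 4.6*23.6 - 0.055*23.6^2 + 0.00029*23.6^3 + (1.34 - 0.01*23.6)*(30.0 - 35) + 0.016*94 = 1526.92

1526.92 m/s


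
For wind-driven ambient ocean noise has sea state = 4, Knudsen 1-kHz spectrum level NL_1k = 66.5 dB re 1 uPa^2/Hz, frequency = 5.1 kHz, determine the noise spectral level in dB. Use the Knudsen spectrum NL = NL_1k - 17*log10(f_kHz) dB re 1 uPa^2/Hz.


54.47 dB


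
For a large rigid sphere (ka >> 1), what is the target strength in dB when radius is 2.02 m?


TS = 10*log10(2.02^2 / 4) = 10*log10(1.0201) = 0.09

0.09 dB


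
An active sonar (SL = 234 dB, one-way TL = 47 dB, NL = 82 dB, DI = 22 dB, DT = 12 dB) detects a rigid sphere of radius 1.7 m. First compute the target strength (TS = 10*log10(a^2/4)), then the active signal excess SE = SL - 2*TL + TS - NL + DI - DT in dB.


Step 1: TS = 10*log10(1.7^2/4) = -1.41 dB
Step 2: SE = SL - 2*TL + TS - NL + DI - DT = 234 - 2*47 + (-1.41) - 82 + 22 - 12 = 66.59

66.59 dB


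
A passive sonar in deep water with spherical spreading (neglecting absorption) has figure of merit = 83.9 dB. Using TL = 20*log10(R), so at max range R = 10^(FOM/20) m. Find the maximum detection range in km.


At max range FOM = TL, so 20*log10(R) = 83.9
R = 10^(83.9/20) = 15667.51 m = 15.67 km

15.67 km


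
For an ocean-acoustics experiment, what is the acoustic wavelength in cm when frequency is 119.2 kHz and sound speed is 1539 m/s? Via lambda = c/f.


lambda = c/f = 1539 / 119200 = 0.0129 m = 1.29 cm

1.29 cm


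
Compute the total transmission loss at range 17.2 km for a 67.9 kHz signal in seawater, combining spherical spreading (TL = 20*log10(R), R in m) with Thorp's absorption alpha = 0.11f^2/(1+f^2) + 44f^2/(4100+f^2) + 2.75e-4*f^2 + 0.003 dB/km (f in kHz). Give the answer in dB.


Step 1 (Thorp): alpha = 0.11*4610.41/(1+4610.41) + 44*4610.41/(4100+4610.41) + 2.75e-4*4610.41 + 0.003 = 24.67 dB/km
Step 2: TL_spread = 20*log10(17200) = 84.71 dB
Step 3: TL_abs = alpha*R = 24.67 * 17.2 = 424.32 dB
Step 4: TL_total = 84.71 + 424.32 = 509.03

509.03 dB


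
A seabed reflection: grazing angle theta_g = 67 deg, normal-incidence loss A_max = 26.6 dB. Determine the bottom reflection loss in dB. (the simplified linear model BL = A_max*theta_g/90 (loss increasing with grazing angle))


19.8 dB


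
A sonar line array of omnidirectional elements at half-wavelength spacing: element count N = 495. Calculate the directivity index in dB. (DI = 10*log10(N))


DI = 10*log10(495) = 26.95

26.95 dB


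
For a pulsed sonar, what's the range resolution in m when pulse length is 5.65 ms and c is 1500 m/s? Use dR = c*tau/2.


dR = c*tau/2 = 1500 * 5.65e-3 / 2 = 4.2375

4.2375 m


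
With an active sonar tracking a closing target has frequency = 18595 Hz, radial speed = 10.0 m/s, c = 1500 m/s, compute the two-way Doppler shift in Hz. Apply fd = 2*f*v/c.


fd = 2*f*v/c = 2 * 18595 * 10.0 / 1500 = 247.93

247.93 Hz


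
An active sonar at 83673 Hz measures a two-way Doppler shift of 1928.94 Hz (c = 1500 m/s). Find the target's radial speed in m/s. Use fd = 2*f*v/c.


From fd = 2*f*v/c, v = c*fd/(2*f) = 1500 * 1928.94 / (2*83673) = 17.29

17.29 m/s


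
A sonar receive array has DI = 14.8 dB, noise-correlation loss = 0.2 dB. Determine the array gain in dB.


14.6 dB


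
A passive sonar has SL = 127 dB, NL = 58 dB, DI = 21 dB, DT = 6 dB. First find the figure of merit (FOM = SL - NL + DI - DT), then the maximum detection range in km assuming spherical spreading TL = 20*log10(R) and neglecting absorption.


Step 1: FOM = SL - NL + DI - DT = 127 - 58 + 21 - 6 = 84 dB
Step 2: at max range FOM = TL = 20*log10(R), so R = 10^(84/20) = 15848.93 m = 15.85 km

15.85 km


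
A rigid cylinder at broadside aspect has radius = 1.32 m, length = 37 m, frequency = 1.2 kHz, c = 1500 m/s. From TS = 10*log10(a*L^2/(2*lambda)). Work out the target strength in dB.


lambda = 1500/1200 = 1.25 m
TS = 10*log10(1.32*37^2/(2*1.25)) = 28.59

28.59 dB


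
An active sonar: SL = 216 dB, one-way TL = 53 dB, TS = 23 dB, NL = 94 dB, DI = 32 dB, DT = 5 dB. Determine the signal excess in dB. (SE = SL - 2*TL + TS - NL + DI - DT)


66 dB


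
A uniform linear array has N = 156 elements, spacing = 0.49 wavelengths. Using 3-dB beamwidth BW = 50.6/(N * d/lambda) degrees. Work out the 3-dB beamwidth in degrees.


BW = 50.6 / (156 * 0.49) = 50.6 / 76.44 = 0.66

0.66 deg


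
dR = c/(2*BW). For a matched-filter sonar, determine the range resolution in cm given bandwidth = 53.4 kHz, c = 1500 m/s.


dR = c/(2*BW) = 1500 / (2 * 53.4e3) = 0.014 m = 1.4 cm

1.4 cm


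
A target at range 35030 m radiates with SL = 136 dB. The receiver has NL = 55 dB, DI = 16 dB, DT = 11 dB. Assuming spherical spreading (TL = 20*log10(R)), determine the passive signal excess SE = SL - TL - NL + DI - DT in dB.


Step 1: TL = 20*log10(35030) = 90.89 dB
Step 2: SE = 136 - 90.89 - 55 + 16 - 11 = -4.89

-4.89 dB


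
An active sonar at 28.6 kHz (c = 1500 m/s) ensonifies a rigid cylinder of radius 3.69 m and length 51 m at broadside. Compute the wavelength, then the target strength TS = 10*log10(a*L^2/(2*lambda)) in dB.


Step 1: lambda = c/f = 1500/28600 = 0.05245 m
Step 2: TS = 10*log10(a*L^2/(2*lambda)) = 10*log10(3.69*51^2/(2*0.05245)) = 49.61

49.61 dB


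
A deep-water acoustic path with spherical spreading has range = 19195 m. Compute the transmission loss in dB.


85.66 dB


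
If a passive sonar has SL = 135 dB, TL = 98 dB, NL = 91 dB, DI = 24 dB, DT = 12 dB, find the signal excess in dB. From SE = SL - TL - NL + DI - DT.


SE = SL - TL - NL + DI - DT = 135 - 98 - 91 + 24 - 12 = -42

-42 dB


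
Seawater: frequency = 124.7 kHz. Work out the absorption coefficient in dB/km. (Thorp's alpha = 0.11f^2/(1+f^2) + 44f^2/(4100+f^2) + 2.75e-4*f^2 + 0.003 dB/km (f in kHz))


f^2 = 15550.09
alpha = 0.11*15550.09/(1+15550.09) + 44*15550.09/(4100+15550.09) + 2.75e-4*15550.09 + 0.003 = 39.209

39.209 dB/km


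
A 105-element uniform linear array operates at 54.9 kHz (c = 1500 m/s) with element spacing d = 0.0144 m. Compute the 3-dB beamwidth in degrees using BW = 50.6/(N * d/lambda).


Step 1: lambda = 1500/54900 = 0.02732 m
Step 2: d/lambda = 0.0144/0.02732 = 0.5271
Step 3: BW = 50.6/(N * d/lambda) = 50.6/(105 * 0.5271) = 0.91

0.91 deg


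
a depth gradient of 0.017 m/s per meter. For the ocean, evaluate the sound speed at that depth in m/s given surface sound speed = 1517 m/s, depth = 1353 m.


1540.001 m/s


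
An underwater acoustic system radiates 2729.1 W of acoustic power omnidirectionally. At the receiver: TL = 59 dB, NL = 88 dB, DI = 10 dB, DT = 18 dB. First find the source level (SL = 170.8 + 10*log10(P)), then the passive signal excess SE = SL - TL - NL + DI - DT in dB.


Step 1: SL = 170.8 + 10*log10(2729.1) = 205.16 dB
Step 2: SE = SL - TL - NL + DI - DT = 205.16 - 59 - 88 + 10 - 18 = 50.16

50.16 dB


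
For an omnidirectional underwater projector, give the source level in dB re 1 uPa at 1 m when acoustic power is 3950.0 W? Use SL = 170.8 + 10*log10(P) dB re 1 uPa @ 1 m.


SL = 170.8 + 10*log10(3950.0) = 170.8 + 35.97 = 206.77

206.77 dB


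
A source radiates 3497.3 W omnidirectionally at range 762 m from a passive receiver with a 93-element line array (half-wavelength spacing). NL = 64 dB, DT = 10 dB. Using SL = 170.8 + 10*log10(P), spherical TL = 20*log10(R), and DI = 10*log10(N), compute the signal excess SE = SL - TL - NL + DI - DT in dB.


Step 1: SL = 170.8 + 10*log10(3497.3) = 206.24 dB
Step 2: TL = 20*log10(762) = 57.64 dB
Step 3: DI = 10*log10(93) = 19.68 dB
Step 4: SE = SL - TL - NL + DI - DT = 206.24 - 57.64 - 64 + 19.68 - 10 = 94.28

94.28 dB


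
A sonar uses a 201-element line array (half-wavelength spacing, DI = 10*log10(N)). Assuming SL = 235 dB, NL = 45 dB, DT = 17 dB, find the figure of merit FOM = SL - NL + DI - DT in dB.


Step 1: DI = 10*log10(201) = 23.03 dB
Step 2: FOM = SL - NL + DI - DT = 235 - 45 + 23.03 - 17 = 196.03

196.03 dB


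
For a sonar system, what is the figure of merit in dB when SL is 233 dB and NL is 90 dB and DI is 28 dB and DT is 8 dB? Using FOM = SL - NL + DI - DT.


163 dB


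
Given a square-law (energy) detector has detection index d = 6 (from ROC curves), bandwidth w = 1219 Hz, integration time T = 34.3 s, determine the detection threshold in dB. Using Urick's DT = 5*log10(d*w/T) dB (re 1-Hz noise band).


DT = 5*log10(d*w/T) = 5*log10(6 * 1219 / 34.3) = 5*log10(213.24) = 11.64

11.64 dB


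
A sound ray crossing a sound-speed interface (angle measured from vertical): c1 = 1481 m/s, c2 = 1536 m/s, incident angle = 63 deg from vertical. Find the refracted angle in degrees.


67.53 deg


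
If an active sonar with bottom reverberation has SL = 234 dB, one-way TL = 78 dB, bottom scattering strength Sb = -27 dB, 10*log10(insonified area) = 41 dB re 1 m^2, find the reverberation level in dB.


RL = SL - 2*TL + Sb + 10*log10(A) = 234 - 2*78 + (-27) + 41 = 92

92 dB


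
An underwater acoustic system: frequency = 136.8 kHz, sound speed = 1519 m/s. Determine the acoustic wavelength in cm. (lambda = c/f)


lambda = c/f = 1519 / 136800 = 0.0111 m = 1.11 cm

1.11 cm


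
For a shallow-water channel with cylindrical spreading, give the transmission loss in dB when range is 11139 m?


40.47 dB


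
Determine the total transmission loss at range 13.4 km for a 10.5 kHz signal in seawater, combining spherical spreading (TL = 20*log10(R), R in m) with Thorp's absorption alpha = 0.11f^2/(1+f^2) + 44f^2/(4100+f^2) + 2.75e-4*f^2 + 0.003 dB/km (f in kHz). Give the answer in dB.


Step 1 (Thorp): alpha = 0.11*110.25/(1+110.25) + 44*110.25/(4100+110.25) + 2.75e-4*110.25 + 0.003 = 1.2945 dB/km
Step 2: TL_spread = 20*log10(13400) = 82.54 dB
Step 3: TL_abs = alpha*R = 1.2945 * 13.4 = 17.35 dB
Step 4: TL_total = 82.54 + 17.35 = 99.89

99.89 dB


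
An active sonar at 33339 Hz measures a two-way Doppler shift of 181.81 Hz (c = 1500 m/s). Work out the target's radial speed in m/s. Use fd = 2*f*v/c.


4.09 m/s


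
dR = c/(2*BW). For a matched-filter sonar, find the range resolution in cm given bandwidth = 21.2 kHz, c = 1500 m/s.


dR = c/(2*BW) = 1500 / (2 * 21.2e3) = 0.0354 m = 3.54 cm

3.54 cm


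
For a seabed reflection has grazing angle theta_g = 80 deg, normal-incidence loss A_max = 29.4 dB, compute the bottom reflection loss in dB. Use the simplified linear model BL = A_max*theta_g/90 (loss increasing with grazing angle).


BL = A_max * theta_g / 90 = 29.4 * 80 / 90 = 26.13

26.13 dB


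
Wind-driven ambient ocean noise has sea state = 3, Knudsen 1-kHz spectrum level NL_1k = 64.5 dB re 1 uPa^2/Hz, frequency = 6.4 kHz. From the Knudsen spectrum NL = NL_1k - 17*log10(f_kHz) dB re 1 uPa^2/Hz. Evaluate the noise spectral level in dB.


NL = NL_1k - 17*log10(f_kHz) = 64.5 - 17*log10(6.4) = 64.5 - (13.71) = 50.79

50.79 dB


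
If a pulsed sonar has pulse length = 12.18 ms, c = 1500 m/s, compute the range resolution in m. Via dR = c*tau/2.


9.135 m


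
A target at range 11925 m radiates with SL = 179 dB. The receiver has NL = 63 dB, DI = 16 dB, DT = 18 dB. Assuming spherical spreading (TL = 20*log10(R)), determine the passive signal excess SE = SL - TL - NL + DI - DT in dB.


Step 1: TL = 20*log10(11925) = 81.53 dB
Step 2: SE = 179 - 81.53 - 63 + 16 - 18 = 32.47

32.47 dB


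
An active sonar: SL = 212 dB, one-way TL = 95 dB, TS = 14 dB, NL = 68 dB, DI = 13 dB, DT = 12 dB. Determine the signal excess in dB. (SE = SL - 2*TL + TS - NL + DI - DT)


-31 dB


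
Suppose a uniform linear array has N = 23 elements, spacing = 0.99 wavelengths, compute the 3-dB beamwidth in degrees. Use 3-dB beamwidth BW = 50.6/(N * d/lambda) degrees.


2.22 deg


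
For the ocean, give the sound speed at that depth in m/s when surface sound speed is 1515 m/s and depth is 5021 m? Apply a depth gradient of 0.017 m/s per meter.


c = 1515 + 0.017 * 5021 = 1600.357

1600.357 m/s


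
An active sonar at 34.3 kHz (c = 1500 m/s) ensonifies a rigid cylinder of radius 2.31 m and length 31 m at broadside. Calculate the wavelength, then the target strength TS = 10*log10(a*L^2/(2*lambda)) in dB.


Step 1: lambda = c/f = 1500/34300 = 0.04373 m
Step 2: TS = 10*log10(a*L^2/(2*lambda)) = 10*log10(2.31*31^2/(2*0.04373)) = 44.05

44.05 dB


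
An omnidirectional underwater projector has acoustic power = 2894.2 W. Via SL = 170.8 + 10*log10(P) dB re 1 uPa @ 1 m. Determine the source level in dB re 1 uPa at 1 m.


SL = 170.8 + 10*log10(2894.2) = 170.8 + 34.62 = 205.42

205.42 dB


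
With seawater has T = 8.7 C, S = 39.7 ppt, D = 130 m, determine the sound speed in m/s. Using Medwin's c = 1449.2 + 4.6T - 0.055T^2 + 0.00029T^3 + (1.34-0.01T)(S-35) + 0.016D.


c = 1449.2 + 4.6*8.7 - 0.055*8.7^2 + 0.00029*8.7^3 + (1.34 - 0.01*8.7)*(39.7 - 35) + 0.016*130 = 1493.22

1493.22 m/s


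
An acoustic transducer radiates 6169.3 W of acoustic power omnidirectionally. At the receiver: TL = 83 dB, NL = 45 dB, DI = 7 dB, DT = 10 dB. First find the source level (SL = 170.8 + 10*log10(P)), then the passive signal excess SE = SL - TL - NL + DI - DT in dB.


Step 1: SL = 170.8 + 10*log10(6169.3) = 208.7 dB
Step 2: SE = SL - TL - NL + DI - DT = 208.7 - 83 - 45 + 7 - 10 = 77.7

77.7 dB


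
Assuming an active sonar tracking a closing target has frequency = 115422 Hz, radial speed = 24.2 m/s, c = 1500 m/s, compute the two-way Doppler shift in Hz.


3724.28 Hz


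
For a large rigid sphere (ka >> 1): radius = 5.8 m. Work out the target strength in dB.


TS = 10*log10(5.8^2 / 4) = 10*log10(8.41) = 9.25

9.25 dB


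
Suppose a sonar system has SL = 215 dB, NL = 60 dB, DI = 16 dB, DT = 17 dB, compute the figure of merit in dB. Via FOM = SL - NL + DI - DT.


FOM = SL - NL + DI - DT = 215 - 60 + 16 - 17 = 154

154 dB


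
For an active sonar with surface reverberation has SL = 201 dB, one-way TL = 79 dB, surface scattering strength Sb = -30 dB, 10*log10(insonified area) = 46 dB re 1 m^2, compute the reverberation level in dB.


RL = SL - 2*TL + Sb + 10*log10(A) = 201 - 2*79 + (-30) + 46 = 59

59 dB


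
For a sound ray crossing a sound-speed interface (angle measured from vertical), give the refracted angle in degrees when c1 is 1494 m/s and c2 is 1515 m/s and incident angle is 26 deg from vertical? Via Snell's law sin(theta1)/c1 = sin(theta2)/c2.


sin(theta2) = (c2/c1)*sin(theta1) = (1515/1494)*sin(26 deg) = 0.44453
theta2 = arcsin(0.44453) = 26.39

26.39 deg
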